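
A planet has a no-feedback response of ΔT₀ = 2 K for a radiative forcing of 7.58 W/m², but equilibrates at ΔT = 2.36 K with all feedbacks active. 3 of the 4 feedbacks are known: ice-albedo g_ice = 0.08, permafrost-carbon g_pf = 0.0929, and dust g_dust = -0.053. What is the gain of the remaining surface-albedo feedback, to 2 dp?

0.03

Amplification A = ΔT/ΔT₀ = 2.36/2 = 1.18.
Total gain g = 1 − 1/A = 1 − 1/1.18 = 0.1525.
Known gains sum to 0.08 + 0.0929 − 0.053 = 0.1199.
g_alb = 0.1525 − 0.1199 = 0.03.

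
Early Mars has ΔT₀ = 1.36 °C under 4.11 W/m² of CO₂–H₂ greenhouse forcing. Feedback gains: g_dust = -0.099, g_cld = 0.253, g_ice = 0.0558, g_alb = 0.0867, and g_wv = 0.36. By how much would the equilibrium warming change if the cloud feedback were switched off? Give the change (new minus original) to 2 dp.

Original: g = 0.6565, ΔT = 1.36/(1−0.6565) = 3.9592 °C.
Without cloud: g' = 0.4035, ΔT' = 1.36/(1−0.4035) = 2.2800 °C.
Change = 2.2800 − 3.9592 = -1.68 °C.

-1.68 °C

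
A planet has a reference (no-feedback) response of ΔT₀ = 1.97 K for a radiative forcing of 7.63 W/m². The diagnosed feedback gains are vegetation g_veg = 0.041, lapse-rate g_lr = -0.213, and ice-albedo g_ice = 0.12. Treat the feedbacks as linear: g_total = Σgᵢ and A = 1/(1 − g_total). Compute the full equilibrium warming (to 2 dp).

1.87 K

Total gain g = 0.041 − 0.213 + 0.12 = -0.052.
Amplification A = 1/(1 + 0.052) = 0.9506.
ΔT = 1.97 × 0.9506 = 1.87 K.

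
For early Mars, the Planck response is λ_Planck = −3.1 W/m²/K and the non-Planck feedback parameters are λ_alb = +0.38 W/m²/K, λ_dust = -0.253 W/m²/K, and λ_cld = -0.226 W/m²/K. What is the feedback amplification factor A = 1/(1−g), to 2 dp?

0.97

Convert to gains: g_alb = 0.38/3.1 = 0.1226; g_dust = -0.253/3.1 = -0.08161; g_cld = -0.226/3.1 = -0.0729.
Total gain g = -0.03191.
A = 1/(1 + 0.03191) = 0.97.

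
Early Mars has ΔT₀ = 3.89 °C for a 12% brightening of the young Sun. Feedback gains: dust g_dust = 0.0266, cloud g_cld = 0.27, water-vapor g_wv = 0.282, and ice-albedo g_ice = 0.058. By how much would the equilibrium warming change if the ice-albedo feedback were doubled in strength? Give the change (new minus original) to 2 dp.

Original: g = 0.6366, ΔT = 3.89/(1−0.6366) = 10.7045 °C.
With doubled ice-albedo: g' = 0.6946, ΔT' = 3.89/(1−0.6946) = 12.7374 °C.
Change = 12.7374 − 10.7045 = 2.03 °C.

2.03 °C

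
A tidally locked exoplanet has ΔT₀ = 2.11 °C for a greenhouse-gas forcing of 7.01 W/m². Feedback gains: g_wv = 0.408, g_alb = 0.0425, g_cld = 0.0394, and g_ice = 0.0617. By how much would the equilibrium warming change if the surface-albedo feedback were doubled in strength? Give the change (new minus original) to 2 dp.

0.49 °C

Original: g = 0.5516, ΔT = 2.11/(1−0.5516) = 4.7056 °C.
With doubled surface-albedo: g' = 0.5941, ΔT' = 2.11/(1−0.5941) = 5.1983 °C.
Change = 5.1983 − 4.7056 = 0.49 °C.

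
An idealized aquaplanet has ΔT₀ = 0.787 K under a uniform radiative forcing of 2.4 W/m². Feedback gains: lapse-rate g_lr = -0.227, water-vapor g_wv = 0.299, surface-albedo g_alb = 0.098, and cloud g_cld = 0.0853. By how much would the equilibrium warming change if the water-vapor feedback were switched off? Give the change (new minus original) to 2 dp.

Original: g = 0.2553, ΔT = 0.787/(1−0.2553) = 1.0568 K.
Without water-vapor: g' = -0.0437, ΔT' = 0.787/(1+0.0437) = 0.7540 K.
Change = 0.7540 − 1.0568 = -0.30 K.

-0.30 K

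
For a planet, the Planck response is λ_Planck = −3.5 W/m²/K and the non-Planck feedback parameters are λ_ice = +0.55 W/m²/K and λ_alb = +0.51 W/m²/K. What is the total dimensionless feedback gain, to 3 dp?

0.303

Convert to gains: g_ice = 0.55/3.5 = 0.1571; g_alb = 0.51/3.5 = 0.1457.
Total gain g = 0.3028.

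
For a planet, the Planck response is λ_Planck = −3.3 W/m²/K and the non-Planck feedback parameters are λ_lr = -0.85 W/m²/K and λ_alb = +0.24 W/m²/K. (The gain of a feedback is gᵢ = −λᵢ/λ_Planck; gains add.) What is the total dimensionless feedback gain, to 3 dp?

Convert to gains: g_lr = -0.85/3.3 = -0.2576; g_alb = 0.24/3.3 = 0.07273.
Total gain g = -0.18487.

-0.185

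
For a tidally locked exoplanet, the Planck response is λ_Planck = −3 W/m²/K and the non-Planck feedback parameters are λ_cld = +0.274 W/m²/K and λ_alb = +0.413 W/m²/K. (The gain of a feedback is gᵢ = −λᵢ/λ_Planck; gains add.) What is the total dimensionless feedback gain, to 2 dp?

Convert to gains: g_cld = 0.274/3 = 0.09133; g_alb = 0.413/3 = 0.1377.
Total gain g = 0.22903.

0.23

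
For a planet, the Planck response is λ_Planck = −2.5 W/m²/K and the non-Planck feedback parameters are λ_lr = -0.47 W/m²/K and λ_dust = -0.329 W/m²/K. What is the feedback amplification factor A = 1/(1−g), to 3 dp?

0.758

Convert to gains: g_lr = -0.47/2.5 = -0.188; g_dust = -0.329/2.5 = -0.1316.
Total gain g = -0.3196.
A = 1/(1 + 0.3196) = 0.758.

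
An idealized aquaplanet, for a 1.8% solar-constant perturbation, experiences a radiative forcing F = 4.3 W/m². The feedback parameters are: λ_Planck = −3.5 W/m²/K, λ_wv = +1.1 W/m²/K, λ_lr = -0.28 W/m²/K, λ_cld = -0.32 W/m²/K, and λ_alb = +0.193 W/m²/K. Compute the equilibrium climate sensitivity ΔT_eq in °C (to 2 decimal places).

1.53 °C

Net feedback parameter λ = (−3.5) + (+1.1) + (-0.28) + (-0.32) + (+0.193) = -2.807 W/m²/K.
ΔT = −F/λ = −4.3/(-2.807) = 1.53 °C.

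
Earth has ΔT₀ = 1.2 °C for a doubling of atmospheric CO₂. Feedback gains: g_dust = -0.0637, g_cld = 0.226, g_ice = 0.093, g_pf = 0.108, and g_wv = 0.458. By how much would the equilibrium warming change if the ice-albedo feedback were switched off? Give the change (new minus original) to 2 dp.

-2.30 °C

Original: g = 0.8213, ΔT = 1.2/(1−0.8213) = 6.7152 °C.
Without ice-albedo: g' = 0.7283, ΔT' = 1.2/(1−0.7283) = 4.4166 °C.
Change = 4.4166 − 6.7152 = -2.30 °C.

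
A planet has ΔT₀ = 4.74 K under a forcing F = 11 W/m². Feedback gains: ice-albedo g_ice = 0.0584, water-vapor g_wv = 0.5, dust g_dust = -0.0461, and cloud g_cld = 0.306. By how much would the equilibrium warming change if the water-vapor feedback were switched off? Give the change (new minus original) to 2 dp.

-19.13 K

Original: g = 0.8183, ΔT = 4.74/(1−0.8183) = 26.0870 K.
Without water-vapor: g' = 0.3183, ΔT' = 4.74/(1−0.3183) = 6.9532 K.
Change = 6.9532 − 26.0870 = -19.13 K.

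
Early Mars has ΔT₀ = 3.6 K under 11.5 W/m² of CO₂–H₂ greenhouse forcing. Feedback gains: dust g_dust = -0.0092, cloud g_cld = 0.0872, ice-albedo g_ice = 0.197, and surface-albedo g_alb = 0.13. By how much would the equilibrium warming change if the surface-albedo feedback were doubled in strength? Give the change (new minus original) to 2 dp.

Original: g = 0.405, ΔT = 3.6/(1−0.405) = 6.0504 K.
With doubled surface-albedo: g' = 0.535, ΔT' = 3.6/(1−0.535) = 7.7419 K.
Change = 7.7419 − 6.0504 = 1.69 K.

1.69 K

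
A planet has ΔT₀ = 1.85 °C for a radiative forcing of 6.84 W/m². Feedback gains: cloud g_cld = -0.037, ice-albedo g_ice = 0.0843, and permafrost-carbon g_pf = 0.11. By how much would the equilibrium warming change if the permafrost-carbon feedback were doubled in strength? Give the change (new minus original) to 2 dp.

0.33 °C

Original: g = 0.1573, ΔT = 1.85/(1−0.1573) = 2.1953 °C.
With doubled permafrost-carbon: g' = 0.2673, ΔT' = 1.85/(1−0.2673) = 2.5249 °C.
Change = 2.5249 − 2.1953 = 0.33 °C.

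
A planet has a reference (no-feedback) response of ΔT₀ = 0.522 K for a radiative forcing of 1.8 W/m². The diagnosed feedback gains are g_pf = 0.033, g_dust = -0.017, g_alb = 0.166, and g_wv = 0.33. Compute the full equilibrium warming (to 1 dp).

Total gain g = 0.033 − 0.017 + 0.166 + 0.33 = 0.512.
Amplification A = 1/(1 − 0.512) = 2.049.
ΔT = 0.522 × 2.049 = 1.1 K.

1.1 K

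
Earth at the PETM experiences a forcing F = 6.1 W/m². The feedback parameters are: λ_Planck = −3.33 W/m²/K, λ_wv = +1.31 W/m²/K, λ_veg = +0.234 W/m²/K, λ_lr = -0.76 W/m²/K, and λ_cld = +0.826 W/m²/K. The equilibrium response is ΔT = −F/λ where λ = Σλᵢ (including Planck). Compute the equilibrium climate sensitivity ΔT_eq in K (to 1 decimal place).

3.5 K

Net feedback parameter λ = (−3.33) + (+1.31) + (+0.234) + (-0.76) + (+0.826) = -1.72 W/m²/K.
ΔT = −F/λ = −6.1/(-1.72) = 3.5 K.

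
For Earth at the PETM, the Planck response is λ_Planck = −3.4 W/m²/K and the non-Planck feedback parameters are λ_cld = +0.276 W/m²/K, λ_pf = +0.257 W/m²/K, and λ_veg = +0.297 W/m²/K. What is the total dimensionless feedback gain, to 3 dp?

0.244

Convert to gains: g_cld = 0.276/3.4 = 0.08118; g_pf = 0.257/3.4 = 0.07559; g_veg = 0.297/3.4 = 0.08735.
Total gain g = 0.24412.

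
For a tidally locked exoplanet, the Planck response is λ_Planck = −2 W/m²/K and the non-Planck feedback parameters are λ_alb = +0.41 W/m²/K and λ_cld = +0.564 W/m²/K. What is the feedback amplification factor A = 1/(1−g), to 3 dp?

1.949

Convert to gains: g_alb = 0.41/2 = 0.205; g_cld = 0.564/2 = 0.282.
Total gain g = 0.487.
A = 1/(1 − 0.487) = 1.949.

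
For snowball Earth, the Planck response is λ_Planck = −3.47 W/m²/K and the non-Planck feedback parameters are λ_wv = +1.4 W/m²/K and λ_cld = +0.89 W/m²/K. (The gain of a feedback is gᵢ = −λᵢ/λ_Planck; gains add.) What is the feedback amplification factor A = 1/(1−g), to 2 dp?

Convert to gains: g_wv = 1.4/3.47 = 0.4035; g_cld = 0.89/3.47 = 0.2565.
Total gain g = 0.66.
A = 1/(1 − 0.66) = 2.94.

2.94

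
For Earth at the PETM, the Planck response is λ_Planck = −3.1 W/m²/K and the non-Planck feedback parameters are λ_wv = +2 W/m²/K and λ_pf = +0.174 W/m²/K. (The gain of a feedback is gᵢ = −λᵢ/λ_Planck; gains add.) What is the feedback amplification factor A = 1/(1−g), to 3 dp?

Convert to gains: g_wv = 2/3.1 = 0.6452; g_pf = 0.174/3.1 = 0.05613.
Total gain g = 0.70133.
A = 1/(1 − 0.70133) = 3.348.

3.348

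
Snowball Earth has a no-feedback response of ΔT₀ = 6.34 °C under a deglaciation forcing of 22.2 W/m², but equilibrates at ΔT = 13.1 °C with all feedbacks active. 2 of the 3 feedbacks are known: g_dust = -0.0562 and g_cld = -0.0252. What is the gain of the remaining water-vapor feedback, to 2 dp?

0.60

Amplification A = ΔT/ΔT₀ = 13.1/6.34 = 2.066.
Total gain g = 1 − 1/A = 1 − 1/2.066 = 0.516.
Known gains sum to -0.0562 − 0.0252 = -0.0814.
g_wv = 0.516 + 0.0814 = 0.60.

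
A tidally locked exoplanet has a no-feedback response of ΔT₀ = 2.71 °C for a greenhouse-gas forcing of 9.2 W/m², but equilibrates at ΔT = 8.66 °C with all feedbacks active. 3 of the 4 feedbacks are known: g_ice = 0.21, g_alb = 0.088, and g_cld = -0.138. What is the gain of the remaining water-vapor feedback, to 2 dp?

0.53

Amplification A = ΔT/ΔT₀ = 8.66/2.71 = 3.196.
Total gain g = 1 − 1/A = 1 − 1/3.196 = 0.6871.
Known gains sum to 0.21 + 0.088 − 0.138 = 0.16.
g_wv = 0.6871 − 0.16 = 0.53.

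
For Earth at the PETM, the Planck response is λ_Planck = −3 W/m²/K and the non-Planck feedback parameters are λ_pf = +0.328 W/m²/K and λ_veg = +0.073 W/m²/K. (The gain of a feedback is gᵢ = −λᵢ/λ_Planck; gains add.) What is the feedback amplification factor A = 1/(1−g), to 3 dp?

Convert to gains: g_pf = 0.328/3 = 0.1093; g_veg = 0.073/3 = 0.02433.
Total gain g = 0.13363.
A = 1/(1 − 0.13363) = 1.154.

1.154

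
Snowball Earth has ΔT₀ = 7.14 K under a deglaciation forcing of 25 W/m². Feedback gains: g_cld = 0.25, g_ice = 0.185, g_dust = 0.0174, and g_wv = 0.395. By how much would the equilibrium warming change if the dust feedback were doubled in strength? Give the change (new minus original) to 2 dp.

6.02 K

Original: g = 0.8474, ΔT = 7.14/(1−0.8474) = 46.7890 K.
With doubled dust: g' = 0.8648, ΔT' = 7.14/(1−0.8648) = 52.8107 K.
Change = 52.8107 − 46.7890 = 6.02 K.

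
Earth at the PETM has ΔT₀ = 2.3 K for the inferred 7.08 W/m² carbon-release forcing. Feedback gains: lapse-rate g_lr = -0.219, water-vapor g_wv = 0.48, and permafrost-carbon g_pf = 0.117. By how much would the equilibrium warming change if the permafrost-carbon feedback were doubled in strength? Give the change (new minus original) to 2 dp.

Original: g = 0.378, ΔT = 2.3/(1−0.378) = 3.6977 K.
With doubled permafrost-carbon: g' = 0.495, ΔT' = 2.3/(1−0.495) = 4.5545 K.
Change = 4.5545 − 3.6977 = 0.86 K.

0.86 K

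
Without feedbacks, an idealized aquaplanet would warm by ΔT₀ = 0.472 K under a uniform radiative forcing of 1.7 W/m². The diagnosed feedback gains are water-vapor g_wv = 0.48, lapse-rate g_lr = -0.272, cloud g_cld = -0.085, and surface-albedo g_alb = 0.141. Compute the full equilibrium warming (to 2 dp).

Total gain g = 0.48 − 0.272 − 0.085 + 0.141 = 0.264.
Amplification A = 1/(1 − 0.264) = 1.359.
ΔT = 0.472 × 1.359 = 0.64 K.

0.64 K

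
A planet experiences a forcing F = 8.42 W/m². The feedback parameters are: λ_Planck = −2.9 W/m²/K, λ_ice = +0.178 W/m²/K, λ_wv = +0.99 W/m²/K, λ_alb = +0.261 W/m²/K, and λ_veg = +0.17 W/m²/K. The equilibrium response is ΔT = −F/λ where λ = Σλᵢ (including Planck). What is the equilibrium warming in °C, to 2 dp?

Net feedback parameter λ = (−2.9) + (+0.178) + (+0.99) + (+0.261) + (+0.17) = -1.301 W/m²/K.
ΔT = −F/λ = −8.42/(-1.301) = 6.47 °C.

6.47 °C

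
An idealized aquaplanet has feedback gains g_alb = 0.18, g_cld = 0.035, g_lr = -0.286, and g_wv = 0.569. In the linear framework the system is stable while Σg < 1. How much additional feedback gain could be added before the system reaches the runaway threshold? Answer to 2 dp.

0.50

Current total gain = 0.18 + 0.035 − 0.286 + 0.569 = 0.498.
Margin to runaway = 1 − 0.498 = 0.50.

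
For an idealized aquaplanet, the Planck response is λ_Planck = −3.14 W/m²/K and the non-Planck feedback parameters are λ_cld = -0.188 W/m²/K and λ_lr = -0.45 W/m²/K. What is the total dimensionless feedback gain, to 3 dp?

-0.203

Convert to gains: g_cld = -0.188/3.14 = -0.05987; g_lr = -0.45/3.14 = -0.1433.
Total gain g = -0.20317.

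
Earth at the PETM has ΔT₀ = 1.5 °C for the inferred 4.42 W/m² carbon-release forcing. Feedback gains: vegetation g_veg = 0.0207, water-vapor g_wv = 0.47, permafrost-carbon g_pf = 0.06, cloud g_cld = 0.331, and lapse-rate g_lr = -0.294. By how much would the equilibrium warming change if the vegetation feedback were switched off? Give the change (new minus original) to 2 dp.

-0.17 °C

Original: g = 0.5877, ΔT = 1.5/(1−0.5877) = 3.6381 °C.
Without vegetation: g' = 0.567, ΔT' = 1.5/(1−0.567) = 3.4642 °C.
Change = 3.4642 − 3.6381 = -0.17 °C.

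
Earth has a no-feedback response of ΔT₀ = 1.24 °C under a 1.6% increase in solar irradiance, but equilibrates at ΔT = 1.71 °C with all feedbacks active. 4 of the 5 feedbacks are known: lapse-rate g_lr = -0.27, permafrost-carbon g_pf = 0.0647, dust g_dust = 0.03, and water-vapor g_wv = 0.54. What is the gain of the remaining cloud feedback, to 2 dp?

-0.09

Amplification A = ΔT/ΔT₀ = 1.71/1.24 = 1.379.
Total gain g = 1 − 1/A = 1 − 1/1.379 = 0.2748.
Known gains sum to -0.27 + 0.0647 + 0.03 + 0.54 = 0.3647.
g_cld = 0.2748 − 0.3647 = -0.09.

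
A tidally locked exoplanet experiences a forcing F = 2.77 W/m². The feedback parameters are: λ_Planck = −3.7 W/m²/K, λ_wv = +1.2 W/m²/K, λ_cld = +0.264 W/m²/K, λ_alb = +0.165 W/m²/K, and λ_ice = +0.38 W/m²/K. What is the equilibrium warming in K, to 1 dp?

Net feedback parameter λ = (−3.7) + (+1.2) + (+0.264) + (+0.165) + (+0.38) = -1.691 W/m²/K.
ΔT = −F/λ = −2.77/(-1.691) = 1.6 K.

1.6 K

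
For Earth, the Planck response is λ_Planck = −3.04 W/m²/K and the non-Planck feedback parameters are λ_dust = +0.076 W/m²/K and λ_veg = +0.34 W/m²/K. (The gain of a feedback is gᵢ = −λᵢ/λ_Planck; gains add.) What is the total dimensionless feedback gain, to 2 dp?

Convert to gains: g_dust = 0.076/3.04 = 0.025; g_veg = 0.34/3.04 = 0.1118.
Total gain g = 0.1368.

0.14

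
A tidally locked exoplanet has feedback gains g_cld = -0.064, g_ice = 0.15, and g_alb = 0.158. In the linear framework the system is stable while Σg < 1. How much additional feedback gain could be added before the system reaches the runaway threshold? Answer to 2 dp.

0.76

Current total gain = -0.064 + 0.15 + 0.158 = 0.244.
Margin to runaway = 1 − 0.244 = 0.76.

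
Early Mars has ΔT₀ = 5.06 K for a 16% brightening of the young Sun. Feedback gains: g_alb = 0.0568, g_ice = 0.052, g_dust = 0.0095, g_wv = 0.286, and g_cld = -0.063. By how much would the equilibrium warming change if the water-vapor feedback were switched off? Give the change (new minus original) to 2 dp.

-2.33 K

Original: g = 0.3413, ΔT = 5.06/(1−0.3413) = 7.6818 K.
Without water-vapor: g' = 0.0553, ΔT' = 5.06/(1−0.0553) = 5.3562 K.
Change = 5.3562 − 7.6818 = -2.33 K.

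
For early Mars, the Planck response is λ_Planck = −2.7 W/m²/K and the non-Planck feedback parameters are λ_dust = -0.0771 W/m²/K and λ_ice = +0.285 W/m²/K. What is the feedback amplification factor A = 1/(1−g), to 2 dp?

1.08

Convert to gains: g_dust = -0.0771/2.7 = -0.02856; g_ice = 0.285/2.7 = 0.1056.
Total gain g = 0.07704.
A = 1/(1 − 0.07704) = 1.08.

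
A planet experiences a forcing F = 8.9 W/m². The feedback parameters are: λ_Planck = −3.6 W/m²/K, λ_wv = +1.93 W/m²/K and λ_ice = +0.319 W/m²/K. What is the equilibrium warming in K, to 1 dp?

Net feedback parameter λ = (−3.6) + (+1.93) + (+0.319) = -1.351 W/m²/K.
ΔT = −F/λ = −8.9/(-1.351) = 6.6 K.

6.6 K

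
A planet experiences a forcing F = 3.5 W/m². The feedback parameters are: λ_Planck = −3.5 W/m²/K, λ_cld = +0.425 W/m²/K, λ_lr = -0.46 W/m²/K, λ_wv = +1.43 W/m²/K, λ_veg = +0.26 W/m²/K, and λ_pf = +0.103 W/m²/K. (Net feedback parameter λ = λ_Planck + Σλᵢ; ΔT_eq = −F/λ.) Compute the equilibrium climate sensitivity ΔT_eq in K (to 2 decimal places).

2.01 K

Net feedback parameter λ = (−3.5) + (+0.425) + (-0.46) + (+1.43) + (+0.26) + (+0.103) = -1.742 W/m²/K.
ΔT = −F/λ = −3.5/(-1.742) = 2.01 K.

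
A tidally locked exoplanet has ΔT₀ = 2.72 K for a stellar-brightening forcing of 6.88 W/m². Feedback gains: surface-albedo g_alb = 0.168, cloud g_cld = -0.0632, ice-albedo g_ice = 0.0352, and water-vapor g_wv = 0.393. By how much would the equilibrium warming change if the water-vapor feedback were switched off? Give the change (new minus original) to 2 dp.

-2.66 K

Original: g = 0.533, ΔT = 2.72/(1−0.533) = 5.8244 K.
Without water-vapor: g' = 0.14, ΔT' = 2.72/(1−0.14) = 3.1628 K.
Change = 3.1628 − 5.8244 = -2.66 K.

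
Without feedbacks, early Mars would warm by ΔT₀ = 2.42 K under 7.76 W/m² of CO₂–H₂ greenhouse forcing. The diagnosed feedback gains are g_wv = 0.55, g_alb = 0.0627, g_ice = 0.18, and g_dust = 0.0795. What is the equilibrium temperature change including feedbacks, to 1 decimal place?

Total gain g = 0.55 + 0.0627 + 0.18 + 0.0795 = 0.8722.
Amplification A = 1/(1 − 0.8722) = 7.825.
ΔT = 2.42 × 7.825 = 18.9 K.

18.9 K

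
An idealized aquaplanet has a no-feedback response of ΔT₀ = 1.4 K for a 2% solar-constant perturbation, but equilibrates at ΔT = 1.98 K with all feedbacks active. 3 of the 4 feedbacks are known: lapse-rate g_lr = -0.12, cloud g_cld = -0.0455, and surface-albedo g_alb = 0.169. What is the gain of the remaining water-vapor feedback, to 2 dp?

Amplification A = ΔT/ΔT₀ = 1.98/1.4 = 1.414.
Total gain g = 1 − 1/A = 1 − 1/1.414 = 0.2928.
Known gains sum to -0.12 − 0.0455 + 0.169 = 0.0035.
g_wv = 0.2928 − 0.0035 = 0.29.

0.29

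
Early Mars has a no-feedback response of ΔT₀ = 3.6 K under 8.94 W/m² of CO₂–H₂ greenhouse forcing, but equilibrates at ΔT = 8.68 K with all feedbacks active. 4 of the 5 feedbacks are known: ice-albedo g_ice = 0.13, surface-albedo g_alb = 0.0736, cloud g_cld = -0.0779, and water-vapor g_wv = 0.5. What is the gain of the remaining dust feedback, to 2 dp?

-0.04

Amplification A = ΔT/ΔT₀ = 8.68/3.6 = 2.411.
Total gain g = 1 − 1/A = 1 − 1/2.411 = 0.5852.
Known gains sum to 0.13 + 0.0736 − 0.0779 + 0.5 = 0.6257.
g_dust = 0.5852 − 0.6257 = -0.04.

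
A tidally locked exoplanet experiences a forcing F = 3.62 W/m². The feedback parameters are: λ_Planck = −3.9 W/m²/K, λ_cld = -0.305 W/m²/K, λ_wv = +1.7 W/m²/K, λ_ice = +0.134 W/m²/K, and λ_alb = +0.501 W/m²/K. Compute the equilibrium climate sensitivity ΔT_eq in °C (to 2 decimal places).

1.94 °C

Net feedback parameter λ = (−3.9) + (-0.305) + (+1.7) + (+0.134) + (+0.501) = -1.87 W/m²/K.
ΔT = −F/λ = −3.62/(-1.87) = 1.94 °C.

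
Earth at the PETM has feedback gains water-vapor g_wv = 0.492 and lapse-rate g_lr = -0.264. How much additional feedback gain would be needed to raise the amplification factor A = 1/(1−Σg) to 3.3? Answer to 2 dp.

0.47

Current total gain = 0.228.
Target gain for A = 3.3: g* = 1 − 1/3.3 = 0.697.
Additional gain needed = 0.697 − 0.228 = 0.47.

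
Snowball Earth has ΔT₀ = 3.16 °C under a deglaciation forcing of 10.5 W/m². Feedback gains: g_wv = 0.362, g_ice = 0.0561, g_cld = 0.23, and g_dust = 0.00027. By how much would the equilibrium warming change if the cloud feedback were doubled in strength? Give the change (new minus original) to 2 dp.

Original: g = 0.64837, ΔT = 3.16/(1−0.64837) = 8.9867 °C.
With doubled cloud: g' = 0.87837, ΔT' = 3.16/(1−0.87837) = 25.9804 °C.
Change = 25.9804 − 8.9867 = 16.99 °C.

16.99 °C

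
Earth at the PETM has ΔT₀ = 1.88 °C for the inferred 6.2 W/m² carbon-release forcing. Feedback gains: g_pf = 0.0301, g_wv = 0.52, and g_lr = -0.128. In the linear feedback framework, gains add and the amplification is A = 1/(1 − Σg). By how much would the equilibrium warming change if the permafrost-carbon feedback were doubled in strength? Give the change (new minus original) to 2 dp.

0.18 °C

Original: g = 0.4221, ΔT = 1.88/(1−0.4221) = 3.2532 °C.
With doubled permafrost-carbon: g' = 0.4522, ΔT' = 1.88/(1−0.4522) = 3.4319 °C.
Change = 3.4319 − 3.2532 = 0.18 °C.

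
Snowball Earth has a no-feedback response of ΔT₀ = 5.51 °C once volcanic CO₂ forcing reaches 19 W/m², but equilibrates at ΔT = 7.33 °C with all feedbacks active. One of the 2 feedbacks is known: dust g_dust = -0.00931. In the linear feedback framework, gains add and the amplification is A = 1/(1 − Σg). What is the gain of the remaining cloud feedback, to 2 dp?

Amplification A = ΔT/ΔT₀ = 7.33/5.51 = 1.33.
Total gain g = 1 − 1/A = 1 − 1/1.33 = 0.2481.
The known gain is -0.00931.
g_cld = 0.2481 + 0.00931 = 0.26.

0.26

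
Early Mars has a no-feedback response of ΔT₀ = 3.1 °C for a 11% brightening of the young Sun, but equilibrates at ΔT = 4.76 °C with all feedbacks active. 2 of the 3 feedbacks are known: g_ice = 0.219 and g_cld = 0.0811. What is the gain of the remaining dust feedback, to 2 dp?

0.05

Amplification A = ΔT/ΔT₀ = 4.76/3.1 = 1.535.
Total gain g = 1 − 1/A = 1 − 1/1.535 = 0.3485.
Known gains sum to 0.219 + 0.0811 = 0.3001.
g_dust = 0.3485 − 0.3001 = 0.05.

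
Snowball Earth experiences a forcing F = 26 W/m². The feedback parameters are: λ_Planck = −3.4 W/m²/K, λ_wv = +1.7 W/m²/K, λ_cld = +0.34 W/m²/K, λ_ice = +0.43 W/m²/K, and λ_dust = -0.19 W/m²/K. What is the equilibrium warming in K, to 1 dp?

23.2 K

Net feedback parameter λ = (−3.4) + (+1.7) + (+0.34) + (+0.43) + (-0.19) = -1.12 W/m²/K.
ΔT = −F/λ = −26/(-1.12) = 23.2 K.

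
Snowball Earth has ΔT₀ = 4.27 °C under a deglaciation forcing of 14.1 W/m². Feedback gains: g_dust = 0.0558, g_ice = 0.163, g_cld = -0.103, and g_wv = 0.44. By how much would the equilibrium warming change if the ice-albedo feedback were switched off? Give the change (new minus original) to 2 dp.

-2.58 °C

Original: g = 0.5558, ΔT = 4.27/(1−0.5558) = 9.6128 °C.
Without ice-albedo: g' = 0.3928, ΔT' = 4.27/(1−0.3928) = 7.0323 °C.
Change = 7.0323 − 9.6128 = -2.58 °C.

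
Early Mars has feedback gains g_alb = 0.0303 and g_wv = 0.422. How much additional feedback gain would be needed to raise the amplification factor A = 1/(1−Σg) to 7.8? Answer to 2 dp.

Current total gain = 0.4523.
Target gain for A = 7.8: g* = 1 − 1/7.8 = 0.8718.
Additional gain needed = 0.8718 − 0.4523 = 0.42.

0.42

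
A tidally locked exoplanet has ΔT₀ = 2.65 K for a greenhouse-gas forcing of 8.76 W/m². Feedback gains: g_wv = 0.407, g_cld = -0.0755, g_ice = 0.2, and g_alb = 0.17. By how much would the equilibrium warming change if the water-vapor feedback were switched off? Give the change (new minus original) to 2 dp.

Original: g = 0.7015, ΔT = 2.65/(1−0.7015) = 8.8777 K.
Without water-vapor: g' = 0.2945, ΔT' = 2.65/(1−0.2945) = 3.7562 K.
Change = 3.7562 − 8.8777 = -5.12 K.

-5.12 K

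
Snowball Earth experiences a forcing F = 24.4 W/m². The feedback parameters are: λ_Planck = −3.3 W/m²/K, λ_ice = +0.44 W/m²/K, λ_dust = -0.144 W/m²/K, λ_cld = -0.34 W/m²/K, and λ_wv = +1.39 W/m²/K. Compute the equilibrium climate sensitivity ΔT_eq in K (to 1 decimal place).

12.5 K

Net feedback parameter λ = (−3.3) + (+0.44) + (-0.144) + (-0.34) + (+1.39) = -1.954 W/m²/K.
ΔT = −F/λ = −24.4/(-1.954) = 12.5 K.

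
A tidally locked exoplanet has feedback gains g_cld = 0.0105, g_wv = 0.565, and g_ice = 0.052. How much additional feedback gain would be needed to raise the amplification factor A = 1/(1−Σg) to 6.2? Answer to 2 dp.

Current total gain = 0.6275.
Target gain for A = 6.2: g* = 1 − 1/6.2 = 0.8387.
Additional gain needed = 0.8387 − 0.6275 = 0.21.

0.21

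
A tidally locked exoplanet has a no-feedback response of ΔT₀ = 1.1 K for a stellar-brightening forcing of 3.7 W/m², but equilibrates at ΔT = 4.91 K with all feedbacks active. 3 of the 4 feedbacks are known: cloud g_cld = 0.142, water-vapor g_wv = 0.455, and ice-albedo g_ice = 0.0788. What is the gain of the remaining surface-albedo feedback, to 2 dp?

0.10

Amplification A = ΔT/ΔT₀ = 4.91/1.1 = 4.464.
Total gain g = 1 − 1/A = 1 − 1/4.464 = 0.776.
Known gains sum to 0.142 + 0.455 + 0.0788 = 0.6758.
g_alb = 0.776 − 0.6758 = 0.10.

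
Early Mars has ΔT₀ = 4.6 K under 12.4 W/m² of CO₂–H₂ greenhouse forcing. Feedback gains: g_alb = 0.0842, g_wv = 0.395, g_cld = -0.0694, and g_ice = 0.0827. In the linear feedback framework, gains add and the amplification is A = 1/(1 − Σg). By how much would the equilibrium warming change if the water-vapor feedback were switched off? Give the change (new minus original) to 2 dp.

-3.97 K

Original: g = 0.4925, ΔT = 4.6/(1−0.4925) = 9.0640 K.
Without water-vapor: g' = 0.0975, ΔT' = 4.6/(1−0.0975) = 5.0970 K.
Change = 5.0970 − 9.0640 = -3.97 K.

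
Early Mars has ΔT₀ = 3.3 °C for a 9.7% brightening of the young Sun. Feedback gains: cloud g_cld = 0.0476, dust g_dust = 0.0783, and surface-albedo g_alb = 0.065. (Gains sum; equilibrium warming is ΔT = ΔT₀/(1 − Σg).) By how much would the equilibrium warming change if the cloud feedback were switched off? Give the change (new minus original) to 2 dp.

Original: g = 0.1909, ΔT = 3.3/(1−0.1909) = 4.0786 °C.
Without cloud: g' = 0.1433, ΔT' = 3.3/(1−0.1433) = 3.8520 °C.
Change = 3.8520 − 4.0786 = -0.23 °C.

-0.23 °C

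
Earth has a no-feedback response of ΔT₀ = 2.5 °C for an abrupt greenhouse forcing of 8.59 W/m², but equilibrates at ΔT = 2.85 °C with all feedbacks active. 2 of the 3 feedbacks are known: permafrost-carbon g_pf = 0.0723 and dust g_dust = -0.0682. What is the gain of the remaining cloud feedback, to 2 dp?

Amplification A = ΔT/ΔT₀ = 2.85/2.5 = 1.14.
Total gain g = 1 − 1/A = 1 − 1/1.14 = 0.1228.
Known gains sum to 0.0723 − 0.0682 = 0.0041.
g_cld = 0.1228 − 0.0041 = 0.12.

0.12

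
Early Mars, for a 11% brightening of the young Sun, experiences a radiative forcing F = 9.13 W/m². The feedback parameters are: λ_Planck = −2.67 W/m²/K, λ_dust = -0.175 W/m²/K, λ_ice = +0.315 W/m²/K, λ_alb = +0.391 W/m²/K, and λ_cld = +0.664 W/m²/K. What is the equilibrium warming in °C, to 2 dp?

6.19 °C

Net feedback parameter λ = (−2.67) + (-0.175) + (+0.315) + (+0.391) + (+0.664) = -1.475 W/m²/K.
ΔT = −F/λ = −9.13/(-1.475) = 6.19 °C.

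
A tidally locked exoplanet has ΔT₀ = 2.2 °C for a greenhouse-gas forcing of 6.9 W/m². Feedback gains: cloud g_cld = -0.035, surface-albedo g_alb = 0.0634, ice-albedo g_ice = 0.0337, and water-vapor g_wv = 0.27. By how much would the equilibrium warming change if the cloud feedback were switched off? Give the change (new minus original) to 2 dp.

Original: g = 0.3321, ΔT = 2.2/(1−0.3321) = 3.2939 °C.
Without cloud: g' = 0.3671, ΔT' = 2.2/(1−0.3671) = 3.4761 °C.
Change = 3.4761 − 3.2939 = 0.18 °C.

0.18 °C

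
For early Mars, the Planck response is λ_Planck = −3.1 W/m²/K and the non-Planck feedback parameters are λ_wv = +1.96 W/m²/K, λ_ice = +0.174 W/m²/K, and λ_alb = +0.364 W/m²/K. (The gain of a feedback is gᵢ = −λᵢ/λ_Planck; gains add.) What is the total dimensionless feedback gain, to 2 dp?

0.81

Convert to gains: g_wv = 1.96/3.1 = 0.6323; g_ice = 0.174/3.1 = 0.05613; g_alb = 0.364/3.1 = 0.1174.
Total gain g = 0.80583.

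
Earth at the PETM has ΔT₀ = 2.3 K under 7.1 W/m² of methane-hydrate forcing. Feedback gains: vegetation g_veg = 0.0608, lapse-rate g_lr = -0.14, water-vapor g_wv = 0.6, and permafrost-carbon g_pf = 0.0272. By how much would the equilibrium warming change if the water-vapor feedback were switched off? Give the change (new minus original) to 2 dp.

-2.90 K

Original: g = 0.548, ΔT = 2.3/(1−0.548) = 5.0885 K.
Without water-vapor: g' = -0.052, ΔT' = 2.3/(1+0.052) = 2.1863 K.
Change = 2.1863 − 5.0885 = -2.90 K.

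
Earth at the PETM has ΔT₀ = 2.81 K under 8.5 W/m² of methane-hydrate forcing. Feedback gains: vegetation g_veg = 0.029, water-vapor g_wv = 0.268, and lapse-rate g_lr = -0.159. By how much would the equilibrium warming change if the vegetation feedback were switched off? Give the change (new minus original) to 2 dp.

Original: g = 0.138, ΔT = 2.81/(1−0.138) = 3.2599 K.
Without vegetation: g' = 0.109, ΔT' = 2.81/(1−0.109) = 3.1538 K.
Change = 3.1538 − 3.2599 = -0.11 K.

-0.11 K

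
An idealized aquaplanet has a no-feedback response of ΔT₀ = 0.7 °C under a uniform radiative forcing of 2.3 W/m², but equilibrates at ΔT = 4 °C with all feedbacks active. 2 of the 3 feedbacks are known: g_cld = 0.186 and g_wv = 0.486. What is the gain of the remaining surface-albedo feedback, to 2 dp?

Amplification A = ΔT/ΔT₀ = 4/0.7 = 5.714.
Total gain g = 1 − 1/A = 1 − 1/5.714 = 0.825.
Known gains sum to 0.186 + 0.486 = 0.672.
g_alb = 0.825 − 0.672 = 0.15.

0.15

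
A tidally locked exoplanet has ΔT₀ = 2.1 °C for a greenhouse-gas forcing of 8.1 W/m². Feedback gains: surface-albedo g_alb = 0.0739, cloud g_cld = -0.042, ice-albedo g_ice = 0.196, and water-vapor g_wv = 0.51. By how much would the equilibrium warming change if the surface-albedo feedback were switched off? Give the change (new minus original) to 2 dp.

-1.76 °C

Original: g = 0.7379, ΔT = 2.1/(1−0.7379) = 8.0122 °C.
Without surface-albedo: g' = 0.664, ΔT' = 2.1/(1−0.664) = 6.2500 °C.
Change = 6.2500 − 8.0122 = -1.76 °C.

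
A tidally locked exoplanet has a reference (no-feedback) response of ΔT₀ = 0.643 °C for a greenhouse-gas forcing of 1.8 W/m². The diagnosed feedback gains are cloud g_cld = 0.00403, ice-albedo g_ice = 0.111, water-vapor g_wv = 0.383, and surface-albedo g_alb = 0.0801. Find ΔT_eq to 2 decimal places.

1.52 °C

Total gain g = 0.00403 + 0.111 + 0.383 + 0.0801 = 0.57813.
Amplification A = 1/(1 − 0.57813) = 2.37.
ΔT = 0.643 × 2.37 = 1.52 °C.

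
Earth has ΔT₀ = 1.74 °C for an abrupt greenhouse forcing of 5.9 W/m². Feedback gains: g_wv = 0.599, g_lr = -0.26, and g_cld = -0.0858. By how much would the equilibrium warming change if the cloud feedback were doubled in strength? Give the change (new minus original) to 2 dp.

Original: g = 0.2532, ΔT = 1.74/(1−0.2532) = 2.3299 °C.
With doubled cloud: g' = 0.1674, ΔT' = 1.74/(1−0.1674) = 2.0898 °C.
Change = 2.0898 − 2.3299 = -0.24 °C.

-0.24 °C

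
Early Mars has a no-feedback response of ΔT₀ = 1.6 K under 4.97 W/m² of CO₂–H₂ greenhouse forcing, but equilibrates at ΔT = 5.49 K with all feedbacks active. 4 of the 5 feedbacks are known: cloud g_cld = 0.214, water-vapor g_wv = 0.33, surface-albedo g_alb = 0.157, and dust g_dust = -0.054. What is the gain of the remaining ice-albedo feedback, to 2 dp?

Amplification A = ΔT/ΔT₀ = 5.49/1.6 = 3.431.
Total gain g = 1 − 1/A = 1 − 1/3.431 = 0.7085.
Known gains sum to 0.214 + 0.33 + 0.157 − 0.054 = 0.647.
g_ice = 0.7085 − 0.647 = 0.06.

0.06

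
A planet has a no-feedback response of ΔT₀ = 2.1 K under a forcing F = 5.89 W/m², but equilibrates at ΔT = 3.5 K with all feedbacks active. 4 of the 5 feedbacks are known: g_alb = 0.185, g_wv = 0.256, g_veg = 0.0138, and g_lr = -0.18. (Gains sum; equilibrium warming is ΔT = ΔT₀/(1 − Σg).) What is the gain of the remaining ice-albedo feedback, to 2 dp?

0.13

Amplification A = ΔT/ΔT₀ = 3.5/2.1 = 1.667.
Total gain g = 1 − 1/A = 1 − 1/1.667 = 0.4001.
Known gains sum to 0.185 + 0.256 + 0.0138 − 0.18 = 0.2748.
g_ice = 0.4001 − 0.2748 = 0.13.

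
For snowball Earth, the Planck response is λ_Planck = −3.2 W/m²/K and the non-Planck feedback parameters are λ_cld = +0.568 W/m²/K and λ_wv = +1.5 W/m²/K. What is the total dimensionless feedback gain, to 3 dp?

0.646

Convert to gains: g_cld = 0.568/3.2 = 0.1775; g_wv = 1.5/3.2 = 0.4688.
Total gain g = 0.6463.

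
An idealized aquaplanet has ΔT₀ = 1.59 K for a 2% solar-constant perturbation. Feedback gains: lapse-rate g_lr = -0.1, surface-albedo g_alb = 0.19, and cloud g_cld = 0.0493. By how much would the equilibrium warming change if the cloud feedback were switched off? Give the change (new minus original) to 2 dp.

-0.10 K

Original: g = 0.1393, ΔT = 1.59/(1−0.1393) = 1.8473 K.
Without cloud: g' = 0.09, ΔT' = 1.59/(1−0.09) = 1.7473 K.
Change = 1.7473 − 1.8473 = -0.10 K.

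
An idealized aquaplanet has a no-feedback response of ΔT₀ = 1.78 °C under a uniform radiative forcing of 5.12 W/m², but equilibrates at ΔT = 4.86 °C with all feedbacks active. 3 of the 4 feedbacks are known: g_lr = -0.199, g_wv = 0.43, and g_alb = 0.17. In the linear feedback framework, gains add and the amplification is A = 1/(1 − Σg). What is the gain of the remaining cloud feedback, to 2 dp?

Amplification A = ΔT/ΔT₀ = 4.86/1.78 = 2.73.
Total gain g = 1 − 1/A = 1 − 1/2.73 = 0.6337.
Known gains sum to -0.199 + 0.43 + 0.17 = 0.401.
g_cld = 0.6337 − 0.401 = 0.23.

0.23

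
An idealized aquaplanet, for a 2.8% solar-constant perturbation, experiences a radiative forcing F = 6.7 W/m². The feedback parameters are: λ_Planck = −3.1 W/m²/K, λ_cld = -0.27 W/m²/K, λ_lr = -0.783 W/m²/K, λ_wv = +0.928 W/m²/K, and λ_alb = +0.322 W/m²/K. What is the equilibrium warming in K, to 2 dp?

2.31 K

Net feedback parameter λ = (−3.1) + (-0.27) + (-0.783) + (+0.928) + (+0.322) = -2.903 W/m²/K.
ΔT = −F/λ = −6.7/(-2.903) = 2.31 K.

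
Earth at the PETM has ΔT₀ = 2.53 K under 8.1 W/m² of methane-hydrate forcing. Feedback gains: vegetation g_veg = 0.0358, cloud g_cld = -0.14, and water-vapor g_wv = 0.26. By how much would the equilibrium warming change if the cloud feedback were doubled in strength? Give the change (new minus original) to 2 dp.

Original: g = 0.1558, ΔT = 2.53/(1−0.1558) = 2.9969 K.
With doubled cloud: g' = 0.0158, ΔT' = 2.53/(1−0.0158) = 2.5706 K.
Change = 2.5706 − 2.9969 = -0.43 K.

-0.43 K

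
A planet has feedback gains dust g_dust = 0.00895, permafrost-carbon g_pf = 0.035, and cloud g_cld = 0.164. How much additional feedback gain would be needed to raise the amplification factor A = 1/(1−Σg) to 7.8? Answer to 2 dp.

Current total gain = 0.20795.
Target gain for A = 7.8: g* = 1 − 1/7.8 = 0.8718.
Additional gain needed = 0.8718 − 0.20795 = 0.66.

0.66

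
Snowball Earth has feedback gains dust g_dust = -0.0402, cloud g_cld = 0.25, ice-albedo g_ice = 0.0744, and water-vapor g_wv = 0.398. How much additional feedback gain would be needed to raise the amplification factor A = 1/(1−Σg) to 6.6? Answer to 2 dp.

0.17

Current total gain = 0.6822.
Target gain for A = 6.6: g* = 1 − 1/6.6 = 0.8485.
Additional gain needed = 0.8485 − 0.6822 = 0.17.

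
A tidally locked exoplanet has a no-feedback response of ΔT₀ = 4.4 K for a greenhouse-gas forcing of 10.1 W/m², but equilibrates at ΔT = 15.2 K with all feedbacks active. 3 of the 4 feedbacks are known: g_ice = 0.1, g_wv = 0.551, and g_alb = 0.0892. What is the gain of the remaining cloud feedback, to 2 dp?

Amplification A = ΔT/ΔT₀ = 15.2/4.4 = 3.455.
Total gain g = 1 − 1/A = 1 − 1/3.455 = 0.7106.
Known gains sum to 0.1 + 0.551 + 0.0892 = 0.7402.
g_cld = 0.7106 − 0.7402 = -0.03.

-0.03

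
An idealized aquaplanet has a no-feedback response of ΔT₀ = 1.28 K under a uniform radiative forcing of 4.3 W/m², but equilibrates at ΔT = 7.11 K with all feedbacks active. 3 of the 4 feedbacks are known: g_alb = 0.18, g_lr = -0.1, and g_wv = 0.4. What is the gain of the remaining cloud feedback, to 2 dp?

0.34

Amplification A = ΔT/ΔT₀ = 7.11/1.28 = 5.555.
Total gain g = 1 − 1/A = 1 − 1/5.555 = 0.82.
Known gains sum to 0.18 − 0.1 + 0.4 = 0.48.
g_cld = 0.82 − 0.48 = 0.34.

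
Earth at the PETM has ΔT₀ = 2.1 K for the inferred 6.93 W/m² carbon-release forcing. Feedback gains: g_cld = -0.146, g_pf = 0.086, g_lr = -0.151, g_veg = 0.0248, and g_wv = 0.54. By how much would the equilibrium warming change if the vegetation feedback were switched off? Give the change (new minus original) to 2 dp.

-0.12 K

Original: g = 0.3538, ΔT = 2.1/(1−0.3538) = 3.2498 K.
Without vegetation: g' = 0.329, ΔT' = 2.1/(1−0.329) = 3.1297 K.
Change = 3.1297 − 3.2498 = -0.12 K.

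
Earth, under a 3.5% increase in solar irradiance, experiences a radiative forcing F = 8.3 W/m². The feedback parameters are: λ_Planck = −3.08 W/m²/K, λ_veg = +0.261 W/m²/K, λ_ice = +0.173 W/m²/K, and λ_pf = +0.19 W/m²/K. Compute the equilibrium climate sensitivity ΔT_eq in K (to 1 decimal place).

3.4 K

Net feedback parameter λ = (−3.08) + (+0.261) + (+0.173) + (+0.19) = -2.456 W/m²/K.
ΔT = −F/λ = −8.3/(-2.456) = 3.4 K.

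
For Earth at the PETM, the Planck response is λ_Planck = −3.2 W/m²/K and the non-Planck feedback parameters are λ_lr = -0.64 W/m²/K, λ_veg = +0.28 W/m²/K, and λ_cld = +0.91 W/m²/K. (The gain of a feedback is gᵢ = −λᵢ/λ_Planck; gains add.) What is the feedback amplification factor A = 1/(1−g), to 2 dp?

1.21

Convert to gains: g_lr = -0.64/3.2 = -0.2; g_veg = 0.28/3.2 = 0.0875; g_cld = 0.91/3.2 = 0.2844.
Total gain g = 0.1719.
A = 1/(1 − 0.1719) = 1.21.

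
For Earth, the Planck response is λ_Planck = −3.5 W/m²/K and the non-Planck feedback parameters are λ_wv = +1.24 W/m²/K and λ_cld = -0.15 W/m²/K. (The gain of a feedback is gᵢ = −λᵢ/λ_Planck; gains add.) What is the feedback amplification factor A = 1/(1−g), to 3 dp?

1.452

Convert to gains: g_wv = 1.24/3.5 = 0.3543; g_cld = -0.15/3.5 = -0.04286.
Total gain g = 0.31144.
A = 1/(1 − 0.31144) = 1.452.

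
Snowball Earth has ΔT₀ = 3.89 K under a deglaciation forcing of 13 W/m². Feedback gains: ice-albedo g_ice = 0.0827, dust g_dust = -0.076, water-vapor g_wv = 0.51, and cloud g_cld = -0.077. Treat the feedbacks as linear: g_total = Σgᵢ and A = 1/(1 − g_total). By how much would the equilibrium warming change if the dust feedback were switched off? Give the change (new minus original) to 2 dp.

1.09 K

Original: g = 0.4397, ΔT = 3.89/(1−0.4397) = 6.9427 K.
Without dust: g' = 0.5157, ΔT' = 3.89/(1−0.5157) = 8.0322 K.
Change = 8.0322 − 6.9427 = 1.09 K.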